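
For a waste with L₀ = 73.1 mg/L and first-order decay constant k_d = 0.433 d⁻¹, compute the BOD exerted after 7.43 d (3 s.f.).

y_t = L₀(1 − e^(−k_d t)) = 73.1 × (1 − e^(−0.433×7.43))
= 73.1 × (1 − 0.04007) = 73.1 × 0.9599 = 70.17 mg/L.

y ≈ 70.2 mg/L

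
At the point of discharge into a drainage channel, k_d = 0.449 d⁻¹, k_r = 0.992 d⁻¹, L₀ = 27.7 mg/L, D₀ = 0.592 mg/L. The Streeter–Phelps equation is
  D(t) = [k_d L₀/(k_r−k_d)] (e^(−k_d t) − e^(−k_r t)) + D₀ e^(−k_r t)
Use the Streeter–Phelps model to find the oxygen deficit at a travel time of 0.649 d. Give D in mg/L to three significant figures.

D ≈ 5.39 mg/L

k_d L₀/(k_r−k_d) = 0.449×27.7/(0.992−0.449) = 12.44/0.5430 = 22.90 mg/L.
e^(−k_d t) = e^(−0.449×0.6490) = 0.7472; e^(−k_r t) = e^(−0.992×0.6490) = 0.5253.
D = 22.90 × (0.7472 − 0.5253) + 0.592 × 0.5253 = 5.083 + 0.3110 = 5.394 mg/L.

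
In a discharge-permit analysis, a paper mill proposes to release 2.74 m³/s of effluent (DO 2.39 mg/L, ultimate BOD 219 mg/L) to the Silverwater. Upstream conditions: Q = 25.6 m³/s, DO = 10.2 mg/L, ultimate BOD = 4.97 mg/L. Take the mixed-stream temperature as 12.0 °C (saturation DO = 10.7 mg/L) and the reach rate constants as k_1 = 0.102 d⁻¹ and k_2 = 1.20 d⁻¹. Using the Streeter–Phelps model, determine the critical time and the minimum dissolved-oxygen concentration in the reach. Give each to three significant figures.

t_c ≈ 1.56 d; minimum DO ≈ 8.84 mg/L

Mixed DO = (25.6×10.2 + 2.74×2.39)/(25.6+2.74) = 267.7/28.34 = 9.445 mg/L.
Mixed L₀ = (25.6×4.97 + 2.74×219)/(28.34) = 727.3/28.34 = 25.66 mg/L.
Initial deficit D₀ = C_s − DO₀ = 10.7 − 9.445 = 1.255 mg/L.
t_c = (1/1.098) ln[(1.20/0.102)(1 − 1.255×1.098/(0.102×25.66))] = 0.9107 × ln(5.571) = 1.564 d.
D_c = (0.102/1.20) × 25.66 × e^(−0.102×1.564) = 0.08500 × 25.66 × 0.8525 = 1.860 mg/L.
Minimum DO = 10.7 − 1.860 = 8.840 mg/L.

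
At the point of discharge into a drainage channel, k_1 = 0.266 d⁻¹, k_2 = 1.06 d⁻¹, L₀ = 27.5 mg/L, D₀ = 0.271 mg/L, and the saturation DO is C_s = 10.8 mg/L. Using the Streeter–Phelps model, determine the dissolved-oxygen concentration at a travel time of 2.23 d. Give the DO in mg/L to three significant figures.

k_1 L₀/(k_2−k_1) = 0.266×27.5/(1.06−0.266) = 7.315/0.7940 = 9.213 mg/L.
e^(−k_1 t) = e^(−0.266×2.230) = 0.5526; e^(−k_2 t) = e^(−1.06×2.230) = 0.09406.
D = 9.213 × (0.5526 − 0.09406) + 0.271 × 0.09406 = 4.224 + 0.02549 = 4.250 mg/L.
DO = C_s − D = 10.8 − 4.250 = 6.550 mg/L.

DO ≈ 6.55 mg/L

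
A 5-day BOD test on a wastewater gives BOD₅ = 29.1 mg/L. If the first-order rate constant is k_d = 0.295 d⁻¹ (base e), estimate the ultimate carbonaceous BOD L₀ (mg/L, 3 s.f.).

BOD₅ = L₀(1 − e^(−5k_d)) ⇒ L₀ = BOD₅ / (1 − e^(−5×0.295))
= 29.1 / (1 − 0.2288) = 29.1 / 0.7712 = 37.73 mg/L.

L₀ ≈ 37.7 mg/L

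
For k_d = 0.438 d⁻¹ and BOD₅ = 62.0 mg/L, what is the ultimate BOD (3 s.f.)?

BOD₅ = L₀(1 − e^(−5k_d)) ⇒ L₀ = BOD₅ / (1 − e^(−5×0.438))
= 62.0 / (1 − 0.1119) = 62.0 / 0.8881 = 69.81 mg/L.

L₀ ≈ 69.8 mg/L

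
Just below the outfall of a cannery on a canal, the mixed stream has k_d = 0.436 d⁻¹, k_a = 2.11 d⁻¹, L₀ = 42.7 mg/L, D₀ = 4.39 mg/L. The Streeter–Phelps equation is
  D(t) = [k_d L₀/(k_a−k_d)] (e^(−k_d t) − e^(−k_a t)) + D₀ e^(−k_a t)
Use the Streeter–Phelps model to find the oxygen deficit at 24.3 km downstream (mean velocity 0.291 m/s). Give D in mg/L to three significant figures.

D ≈ 6.42 mg/L

Travel time t = x/v = 24.3 km / (0.291 m/s) = 24300 m / 0.291 m/s = 83510 s = 0.9665 d.
k_d L₀/(k_a−k_d) = 0.436×42.7/(2.11−0.436) = 18.62/1.674 = 11.12 mg/L.
e^(−k_d t) = e^(−0.436×0.9665) = 0.6561; e^(−k_a t) = e^(−2.11×0.9665) = 0.1301.
D = 11.12 × (0.6561 − 0.1301) + 4.39 × 0.1301 = 5.850 + 0.5712 = 6.421 mg/L.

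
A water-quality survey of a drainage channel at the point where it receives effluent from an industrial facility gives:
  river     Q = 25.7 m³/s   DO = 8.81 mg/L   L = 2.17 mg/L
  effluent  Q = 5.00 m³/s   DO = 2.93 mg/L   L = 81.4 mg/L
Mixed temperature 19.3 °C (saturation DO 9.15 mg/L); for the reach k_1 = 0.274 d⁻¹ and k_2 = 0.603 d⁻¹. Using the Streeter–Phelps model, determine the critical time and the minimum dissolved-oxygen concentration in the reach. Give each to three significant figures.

Mixed DO = (25.7×8.81 + 5.00×2.93)/(25.7+5.00) = 241.1/30.70 = 7.852 mg/L.
Mixed L₀ = (25.7×2.17 + 5.00×81.4)/(30.70) = 462.8/30.70 = 15.07 mg/L.
Initial deficit D₀ = C_s − DO₀ = 9.15 − 7.852 = 1.298 mg/L.
t_c = (1/0.3290) ln[(0.603/0.274)(1 − 1.298×0.3290/(0.274×15.07))] = 3.040 × ln(1.973) = 2.066 d.
D_c = (0.274/0.603) × 15.07 × e^(−0.274×2.066) = 0.4544 × 15.07 × 0.5678 = 3.889 mg/L.
Minimum DO = 9.15 − 3.889 = 5.261 mg/L.

t_c ≈ 2.07 d; minimum DO ≈ 5.26 mg/L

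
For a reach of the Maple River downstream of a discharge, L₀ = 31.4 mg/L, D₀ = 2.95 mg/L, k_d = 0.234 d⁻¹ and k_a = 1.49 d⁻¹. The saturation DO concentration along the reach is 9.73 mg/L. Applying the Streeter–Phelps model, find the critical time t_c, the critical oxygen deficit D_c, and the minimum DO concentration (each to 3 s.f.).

t_c ≈ 0.915 d; D_c ≈ 3.98 mg/L; min DO ≈ 5.75 mg/L

At the critical point dD/dt = 0, so k_d L₀ e^(−k_d t) = k_a D. Substituting D(t) from the Streeter–Phelps equation and solving for t gives
t_c = ln[(k_a/k_d)(1 − D₀(k_a−k_d)/(k_d L₀))] / (k_a−k_d).
Here k_a−k_d = 1.256 d⁻¹ and 1 − D₀(k_a−k_d)/(k_d L₀) = 1 − 2.95×1.256/(0.234×31.4) = 0.4957, so
t_c = ln(6.368 × 0.4957) / 1.256 = 1.149 / 1.256 = 0.9152 d.
D_c = (k_d/k_a) L₀ e^(−k_d t_c) = (0.234/1.49) × 31.4 × e^(−0.234×0.9152) = 0.1570 × 31.4 × 0.8072 = 3.981 mg/L.
Minimum DO = C_s − D_c = 9.73 − 3.981 = 5.749 mg/L.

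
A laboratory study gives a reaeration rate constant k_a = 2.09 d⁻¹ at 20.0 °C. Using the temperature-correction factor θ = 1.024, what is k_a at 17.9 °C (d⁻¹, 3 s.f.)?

k_a(T₂) = k_a(T₁) · θ^(T₂−T₁) = 2.09 × 1.024^(17.9−20.0)
= 2.09 × 1.024^-2.10 = 2.09 × 0.9514 = 1.988 d⁻¹.

k_a ≈ 1.99 d⁻¹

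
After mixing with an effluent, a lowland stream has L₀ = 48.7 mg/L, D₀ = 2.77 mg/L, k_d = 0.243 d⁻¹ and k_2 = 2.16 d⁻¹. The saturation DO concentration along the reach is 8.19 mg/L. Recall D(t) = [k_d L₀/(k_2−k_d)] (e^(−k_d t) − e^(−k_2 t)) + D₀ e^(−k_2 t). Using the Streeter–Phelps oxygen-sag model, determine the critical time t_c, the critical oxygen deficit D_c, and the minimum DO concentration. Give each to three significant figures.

With k_2/k_d = 8.889 and 1 − D₀(k_2−k_d)/(k_d L₀) = 0.5513,
t_c = ln(8.889 × 0.5513) / (2.16 − 0.243) = ln(4.900) / 1.917 = 1.589/1.917 = 0.8291 d.
L(t_c) = L₀ e^(−k_d t_c) = 48.7 × 0.8175 = 39.81 mg/L, and at the critical point k_2 D_c = k_d L, so D_c = (0.243/2.16) × 39.81 = 4.479 mg/L.
Minimum DO = C_s − D_c = 8.19 − 4.479 = 3.711 mg/L.

t_c ≈ 0.829 d; D_c ≈ 4.48 mg/L; min DO ≈ 3.71 mg/L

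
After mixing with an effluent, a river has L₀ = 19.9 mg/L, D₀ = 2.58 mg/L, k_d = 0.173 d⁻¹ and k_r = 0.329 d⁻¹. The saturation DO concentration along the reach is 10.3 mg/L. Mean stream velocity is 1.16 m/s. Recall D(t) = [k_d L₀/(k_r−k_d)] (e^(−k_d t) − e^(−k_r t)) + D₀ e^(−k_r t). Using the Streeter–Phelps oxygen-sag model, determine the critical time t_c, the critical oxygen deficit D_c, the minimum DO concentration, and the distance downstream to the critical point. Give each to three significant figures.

At the critical point dD/dt = 0, so k_d L₀ e^(−k_d t) = k_r D. Substituting D(t) from the Streeter–Phelps equation and solving for t gives
t_c = ln[(k_r/k_d)(1 − D₀(k_r−k_d)/(k_d L₀))] / (k_r−k_d).
Here k_r−k_d = 0.1560 d⁻¹ and 1 − D₀(k_r−k_d)/(k_d L₀) = 1 − 2.58×0.1560/(0.173×19.9) = 0.8831, so
t_c = ln(1.902 × 0.8831) / 0.1560 = 0.5184 / 0.1560 = 3.323 d.
D_c = (k_d/k_r) L₀ e^(−k_d t_c) = (0.173/0.329) × 19.9 × e^(−0.173×3.323) = 0.5258 × 19.9 × 0.5627 = 5.889 mg/L.
Minimum DO = C_s − D_c = 10.3 − 5.889 = 4.411 mg/L.
x_c = v t_c = 1.16 m/s × 3.323 d × 86400 s/d = 333100 m ≈ 333 km.

t_c ≈ 3.32 d; D_c ≈ 5.89 mg/L; min DO ≈ 4.41 mg/L; x_c ≈ 333 km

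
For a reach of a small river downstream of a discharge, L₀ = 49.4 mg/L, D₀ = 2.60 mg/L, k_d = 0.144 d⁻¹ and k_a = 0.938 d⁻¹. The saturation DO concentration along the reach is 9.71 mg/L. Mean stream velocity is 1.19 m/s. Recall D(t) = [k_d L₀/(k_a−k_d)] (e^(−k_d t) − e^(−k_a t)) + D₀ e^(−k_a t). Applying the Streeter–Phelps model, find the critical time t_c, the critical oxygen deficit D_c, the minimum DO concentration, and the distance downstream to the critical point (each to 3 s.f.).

t_c ≈ 1.93 d; D_c ≈ 5.74 mg/L; min DO ≈ 3.97 mg/L; x_c ≈ 198 km

At the critical point dD/dt = 0, so k_d L₀ e^(−k_d t) = k_a D. Substituting D(t) from the Streeter–Phelps equation and solving for t gives
t_c = ln[(k_a/k_d)(1 − D₀(k_a−k_d)/(k_d L₀))] / (k_a−k_d).
Here k_a−k_d = 0.7940 d⁻¹ and 1 − D₀(k_a−k_d)/(k_d L₀) = 1 − 2.60×0.7940/(0.144×49.4) = 0.7098, so
t_c = ln(6.514 × 0.7098) / 0.7940 = 1.531 / 0.7940 = 1.928 d.
D_c = (k_d/k_a) L₀ e^(−k_d t_c) = (0.144/0.938) × 49.4 × e^(−0.144×1.928) = 0.1535 × 49.4 × 0.7575 = 5.745 mg/L.
Minimum DO = C_s − D_c = 9.71 − 5.745 = 3.965 mg/L.
x_c = v t_c = 1.19 m/s × 1.928 d × 86400 s/d = 198300 m ≈ 198 km.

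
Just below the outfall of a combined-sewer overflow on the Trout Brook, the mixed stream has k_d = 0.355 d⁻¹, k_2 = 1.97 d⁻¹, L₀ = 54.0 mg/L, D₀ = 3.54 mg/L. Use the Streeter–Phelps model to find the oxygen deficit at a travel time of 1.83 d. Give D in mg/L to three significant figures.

k_d L₀/(k_2−k_d) = 0.355×54.0/(1.97−0.355) = 19.17/1.615 = 11.87 mg/L.
e^(−k_d t) = e^(−0.355×1.830) = 0.5222; e^(−k_2 t) = e^(−1.97×1.830) = 0.02718.
D = 11.87 × (0.5222 − 0.02718) + 3.54 × 0.02718 = 5.876 + 0.09623 = 5.972 mg/L.

D ≈ 5.97 mg/L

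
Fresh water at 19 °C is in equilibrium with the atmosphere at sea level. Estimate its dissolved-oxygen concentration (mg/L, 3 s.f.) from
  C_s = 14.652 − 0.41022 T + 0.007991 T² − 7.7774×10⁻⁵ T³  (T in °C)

C_s ≈ 9.21 mg/L

C_s = 14.652 − 0.41022×19 + 0.007991×19² − 7.7774×10⁻⁵×19³ = 9.209 mg/L.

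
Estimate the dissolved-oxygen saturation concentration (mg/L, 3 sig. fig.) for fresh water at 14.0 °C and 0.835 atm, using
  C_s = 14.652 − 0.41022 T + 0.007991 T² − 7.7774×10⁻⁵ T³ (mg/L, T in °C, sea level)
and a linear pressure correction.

C_s ≈ 8.57 mg/L

At sea level: C_s = 14.652 − 0.41022×14.0 + 0.007991×14.0² − 7.7774×10⁻⁵×14.0³ = 10.26 mg/L.
Pressure correction: C_s' = 10.26 × 0.835 = 8.569 mg/L.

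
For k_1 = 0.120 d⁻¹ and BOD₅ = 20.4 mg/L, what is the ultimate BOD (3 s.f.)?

L₀ ≈ 45.2 mg/L

BOD₅ = L₀(1 − e^(−5k_1)) ⇒ L₀ = BOD₅ / (1 − e^(−5×0.120))
= 20.4 / (1 − 0.5488) = 20.4 / 0.4512 = 45.21 mg/L.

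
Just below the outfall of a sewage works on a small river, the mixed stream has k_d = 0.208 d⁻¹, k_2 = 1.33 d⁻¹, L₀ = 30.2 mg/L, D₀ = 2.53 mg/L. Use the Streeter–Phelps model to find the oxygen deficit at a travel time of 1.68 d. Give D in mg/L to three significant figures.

k_d L₀/(k_2−k_d) = 0.208×30.2/(1.33−0.208) = 6.282/1.122 = 5.599 mg/L.
e^(−k_d t) = e^(−0.208×1.680) = 0.7051; e^(−k_2 t) = e^(−1.33×1.680) = 0.1071.
D = 5.599 × (0.7051 − 0.1071) + 2.53 × 0.1071 = 3.348 + 0.2709 = 3.619 mg/L.

D ≈ 3.62 mg/L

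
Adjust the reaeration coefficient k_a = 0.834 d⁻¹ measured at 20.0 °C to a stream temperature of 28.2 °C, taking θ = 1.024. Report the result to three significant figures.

k_a ≈ 1.01 d⁻¹

k_a(T₂) = k_a(T₁) · θ^(T₂−T₁) = 0.834 × 1.024^(28.2−20.0)
= 0.834 × 1.024^8.20 = 0.834 × 1.215 = 1.013 d⁻¹.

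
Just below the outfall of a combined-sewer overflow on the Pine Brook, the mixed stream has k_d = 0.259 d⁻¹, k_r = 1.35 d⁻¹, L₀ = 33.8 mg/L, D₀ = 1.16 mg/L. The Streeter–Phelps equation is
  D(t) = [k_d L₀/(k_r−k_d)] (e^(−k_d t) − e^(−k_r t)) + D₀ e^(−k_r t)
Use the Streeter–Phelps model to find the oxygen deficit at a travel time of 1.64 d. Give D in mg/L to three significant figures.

D ≈ 4.50 mg/L

k_d L₀/(k_r−k_d) = 0.259×33.8/(1.35−0.259) = 8.754/1.091 = 8.024 mg/L.
e^(−k_d t) = e^(−0.259×1.640) = 0.6539; e^(−k_r t) = e^(−1.35×1.640) = 0.1093.
D = 8.024 × (0.6539 − 0.1093) + 1.16 × 0.1093 = 4.370 + 0.1267 = 4.497 mg/L.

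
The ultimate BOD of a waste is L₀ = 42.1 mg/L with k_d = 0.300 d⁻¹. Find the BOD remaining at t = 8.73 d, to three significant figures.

L_t = L₀ e^(−k_d t) = 42.1 × e^(−0.300×8.73) = 42.1 × 0.07288 = 3.068 mg/L.

L ≈ 3.07 mg/L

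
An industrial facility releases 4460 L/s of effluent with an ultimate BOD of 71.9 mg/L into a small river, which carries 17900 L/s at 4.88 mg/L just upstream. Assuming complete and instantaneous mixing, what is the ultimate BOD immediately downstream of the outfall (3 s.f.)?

Flow-weighted mixing: C = (Q_r C_r + Q_w C_w)/(Q_r + Q_w)
= (17900×4.88 + 4460×71.9)/(17900 + 4460) = 408000/22360 = 18.25 mg/L.

18.2 mg/L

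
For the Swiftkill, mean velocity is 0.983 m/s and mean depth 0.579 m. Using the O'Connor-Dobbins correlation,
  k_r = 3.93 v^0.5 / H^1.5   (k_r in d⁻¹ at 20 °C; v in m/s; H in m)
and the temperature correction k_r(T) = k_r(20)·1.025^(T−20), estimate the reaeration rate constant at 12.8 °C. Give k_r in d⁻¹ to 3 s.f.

k_r ≈ 7.40 d⁻¹

k_r(20) = 3.93 × 0.983^0.5 / 0.579^1.5 = 3.93 × 0.9915 / 0.4406 = 8.844 d⁻¹.
k_r(12.8) = 8.844 × 1.025^(12.8−20) = 8.844 × 0.8371 = 7.404 d⁻¹.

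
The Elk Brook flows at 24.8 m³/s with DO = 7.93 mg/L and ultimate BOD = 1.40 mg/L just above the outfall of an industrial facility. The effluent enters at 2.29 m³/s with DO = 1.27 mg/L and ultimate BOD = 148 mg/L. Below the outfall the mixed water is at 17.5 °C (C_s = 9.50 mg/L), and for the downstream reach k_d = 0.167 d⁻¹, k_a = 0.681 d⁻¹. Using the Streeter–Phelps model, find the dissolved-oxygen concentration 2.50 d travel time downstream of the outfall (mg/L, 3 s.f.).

Mixed DO = (24.8×7.93 + 2.29×1.27)/(24.8+2.29) = 199.6/27.09 = 7.367 mg/L.
Mixed L₀ = (24.8×1.40 + 2.29×148)/(27.09) = 373.6/27.09 = 13.79 mg/L.
Initial deficit D₀ = C_s − DO₀ = 9.50 − 7.367 = 2.133 mg/L.
D(2.50) = [0.167×13.79/(0.681−0.167)](e^(−0.167×2.50) − e^(−0.681×2.50)) + 2.133 e^(−0.681×2.50)
= 4.481 × (0.6587 − 0.1822) + 2.133 × 0.1822 = 2.524 mg/L.
DO = 9.50 − 2.524 = 6.976 mg/L.

DO ≈ 6.98 mg/L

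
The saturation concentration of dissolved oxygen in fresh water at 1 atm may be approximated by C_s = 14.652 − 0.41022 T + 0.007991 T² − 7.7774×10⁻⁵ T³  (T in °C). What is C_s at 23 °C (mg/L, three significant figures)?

C_s = 14.652 − 0.41022×23 + 0.007991×23² − 7.7774×10⁻⁵×23³ = 8.498 mg/L.

C_s ≈ 8.50 mg/L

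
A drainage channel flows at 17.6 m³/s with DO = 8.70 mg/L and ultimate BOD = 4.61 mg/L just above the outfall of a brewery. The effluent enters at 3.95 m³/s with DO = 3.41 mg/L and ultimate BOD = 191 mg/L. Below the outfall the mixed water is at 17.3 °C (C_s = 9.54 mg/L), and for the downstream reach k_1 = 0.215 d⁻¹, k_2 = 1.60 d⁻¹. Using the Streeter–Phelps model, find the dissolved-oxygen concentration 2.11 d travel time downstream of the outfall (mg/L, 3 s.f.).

DO ≈ 5.86 mg/L

Mixed DO = (17.6×8.70 + 3.95×3.41)/(17.6+3.95) = 166.6/21.55 = 7.730 mg/L.
Mixed L₀ = (17.6×4.61 + 3.95×191)/(21.55) = 835.6/21.55 = 38.77 mg/L.
Initial deficit D₀ = C_s − DO₀ = 9.54 − 7.730 = 1.810 mg/L.
D(2.11) = [0.215×38.77/(1.60−0.215)](e^(−0.215×2.11) − e^(−1.60×2.11)) + 1.810 e^(−1.60×2.11)
= 6.019 × (0.6353 − 0.03418) + 1.810 × 0.03418 = 3.680 mg/L.
DO = 9.54 − 3.680 = 5.860 mg/L.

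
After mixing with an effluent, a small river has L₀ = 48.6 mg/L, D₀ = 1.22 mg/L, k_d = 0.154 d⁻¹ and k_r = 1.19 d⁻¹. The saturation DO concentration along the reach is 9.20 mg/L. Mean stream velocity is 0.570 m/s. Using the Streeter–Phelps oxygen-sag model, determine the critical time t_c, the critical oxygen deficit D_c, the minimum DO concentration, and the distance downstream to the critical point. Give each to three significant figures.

t_c ≈ 1.80 d; D_c ≈ 4.77 mg/L; min DO ≈ 4.43 mg/L; x_c ≈ 88.4 km

With k_r/k_d = 7.727 and 1 − D₀(k_r−k_d)/(k_d L₀) = 0.8311,
t_c = ln(7.727 × 0.8311) / (1.19 − 0.154) = ln(6.422) / 1.036 = 1.860/1.036 = 1.795 d.
D_c = (k_d/k_r) L₀ e^(−k_d t_c) = (0.154/1.19) × 48.6 × e^(−0.154×1.795) = 0.1294 × 48.6 × 0.7585 = 4.770 mg/L.
Minimum DO = C_s − D_c = 9.20 − 4.770 = 4.430 mg/L.
x_c = v t_c = 0.570 m/s × 1.795 d × 86400 s/d = 88410 m ≈ 88.4 km.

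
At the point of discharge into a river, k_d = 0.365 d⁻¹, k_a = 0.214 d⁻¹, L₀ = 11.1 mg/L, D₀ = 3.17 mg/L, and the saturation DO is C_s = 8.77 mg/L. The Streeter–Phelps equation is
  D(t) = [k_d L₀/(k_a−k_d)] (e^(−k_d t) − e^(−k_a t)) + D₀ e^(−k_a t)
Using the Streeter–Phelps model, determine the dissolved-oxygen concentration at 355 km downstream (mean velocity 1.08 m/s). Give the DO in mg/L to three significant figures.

Travel time t = x/v = 355 km / (1.08 m/s) = 355000 m / 1.08 m/s = 328700 s = 3.804 d.
k_d L₀/(k_a−k_d) = 0.365×11.1/(0.214−0.365) = 4.051/-0.1510 = -26.83 mg/L.
e^(−k_d t) = e^(−0.365×3.804) = 0.2494; e^(−k_a t) = e^(−0.214×3.804) = 0.4430.
D = -26.83 × (0.2494 − 0.4430) + 3.17 × 0.4430 = 5.194 + 1.404 = 6.599 mg/L.
DO = C_s − D = 8.77 − 6.599 = 2.171 mg/L.

DO ≈ 2.17 mg/L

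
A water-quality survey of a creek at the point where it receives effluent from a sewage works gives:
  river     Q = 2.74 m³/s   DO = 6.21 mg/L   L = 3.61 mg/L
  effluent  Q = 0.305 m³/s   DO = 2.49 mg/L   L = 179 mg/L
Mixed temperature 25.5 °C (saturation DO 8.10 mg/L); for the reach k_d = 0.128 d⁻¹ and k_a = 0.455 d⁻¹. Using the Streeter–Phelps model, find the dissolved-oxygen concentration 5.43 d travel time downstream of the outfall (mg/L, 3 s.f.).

DO ≈ 4.47 mg/L

Mixed DO = (2.74×6.21 + 0.305×2.49)/(2.74+0.305) = 17.77/3.045 = 5.837 mg/L.
Mixed L₀ = (2.74×3.61 + 0.305×179)/(3.045) = 64.49/3.045 = 21.18 mg/L.
Initial deficit D₀ = C_s − DO₀ = 8.10 − 5.837 = 2.263 mg/L.
D(5.43) = [0.128×21.18/(0.455−0.128)](e^(−0.128×5.43) − e^(−0.455×5.43)) + 2.263 e^(−0.455×5.43)
= 8.290 × (0.4991 − 0.08453) + 2.263 × 0.08453 = 3.628 mg/L.
DO = 8.10 − 3.628 = 4.472 mg/L.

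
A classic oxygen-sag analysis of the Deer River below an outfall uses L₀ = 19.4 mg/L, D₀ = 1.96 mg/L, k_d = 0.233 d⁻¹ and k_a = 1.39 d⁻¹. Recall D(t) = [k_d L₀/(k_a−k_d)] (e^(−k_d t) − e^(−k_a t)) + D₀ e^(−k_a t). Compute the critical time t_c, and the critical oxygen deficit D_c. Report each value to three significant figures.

t_c = [1/(k_a−k_d)] ln[(k_a/k_d)(1 − D₀(k_a−k_d)/(k_d L₀))]
= [1/(1.39−0.233)] ln[(1.39/0.233)(1 − 1.96×1.157/(0.233×19.4))]
= (1/1.157) ln[5.966 × 0.4983] = 0.8643 × ln(2.973) = 0.8643 × 1.089 = 0.9417 d.
L(t_c) = L₀ e^(−k_d t_c) = 19.4 × 0.8030 = 15.58 mg/L, and at the critical point k_a D_c = k_d L, so D_c = (0.233/1.39) × 15.58 = 2.611 mg/L.

t_c ≈ 0.942 d; D_c ≈ 2.61 mg/L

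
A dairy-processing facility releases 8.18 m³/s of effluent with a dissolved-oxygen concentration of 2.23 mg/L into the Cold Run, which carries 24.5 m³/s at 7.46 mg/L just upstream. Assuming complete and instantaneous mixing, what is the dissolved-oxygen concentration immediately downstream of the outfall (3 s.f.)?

Flow-weighted mixing: C = (Q_r C_r + Q_w C_w)/(Q_r + Q_w)
= (24.5×7.46 + 8.18×2.23)/(24.5 + 8.18) = 201.0/32.68 = 6.151 mg/L.

6.15 mg/L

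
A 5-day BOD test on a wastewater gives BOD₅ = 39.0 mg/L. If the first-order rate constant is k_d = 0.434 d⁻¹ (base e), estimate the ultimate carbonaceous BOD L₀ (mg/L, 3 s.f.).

BOD₅ = L₀(1 − e^(−5k_d)) ⇒ L₀ = BOD₅ / (1 − e^(−5×0.434))
= 39.0 / (1 − 0.1142) = 39.0 / 0.8858 = 44.03 mg/L.

L₀ ≈ 44.0 mg/L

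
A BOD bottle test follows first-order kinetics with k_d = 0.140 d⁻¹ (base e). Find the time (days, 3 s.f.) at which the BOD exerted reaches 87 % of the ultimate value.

y/L₀ = 1 − e^(−k_d t) = 0.87 ⇒ e^(−k_d t) = 0.130
t = −ln(0.130) / 0.140 = 2.040 / 0.140 = 14.57 d.

t ≈ 14.6 d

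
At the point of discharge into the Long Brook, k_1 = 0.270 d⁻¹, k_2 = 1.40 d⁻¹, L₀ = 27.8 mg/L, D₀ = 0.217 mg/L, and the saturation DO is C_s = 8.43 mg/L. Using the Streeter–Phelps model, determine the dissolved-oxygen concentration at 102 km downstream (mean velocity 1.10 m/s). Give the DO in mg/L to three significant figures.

Travel time t = x/v = 102 km / (1.10 m/s) = 102000 m / 1.10 m/s = 92730 s = 1.073 d.
k_1 L₀/(k_2−k_1) = 0.270×27.8/(1.40−0.270) = 7.506/1.130 = 6.642 mg/L.
e^(−k_1 t) = e^(−0.270×1.073) = 0.7484; e^(−k_2 t) = e^(−1.40×1.073) = 0.2226.
D = 6.642 × (0.7484 − 0.2226) + 0.217 × 0.2226 = 3.493 + 0.04830 = 3.541 mg/L.
DO = C_s − D = 8.43 − 3.541 = 4.889 mg/L.

DO ≈ 4.89 mg/L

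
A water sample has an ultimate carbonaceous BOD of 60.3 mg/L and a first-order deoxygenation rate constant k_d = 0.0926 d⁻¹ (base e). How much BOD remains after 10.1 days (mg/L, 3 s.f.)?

L_t = L₀ e^(−k_d t) = 60.3 × e^(−0.0926×10.1) = 60.3 × 0.3925 = 23.67 mg/L.

L ≈ 23.7 mg/L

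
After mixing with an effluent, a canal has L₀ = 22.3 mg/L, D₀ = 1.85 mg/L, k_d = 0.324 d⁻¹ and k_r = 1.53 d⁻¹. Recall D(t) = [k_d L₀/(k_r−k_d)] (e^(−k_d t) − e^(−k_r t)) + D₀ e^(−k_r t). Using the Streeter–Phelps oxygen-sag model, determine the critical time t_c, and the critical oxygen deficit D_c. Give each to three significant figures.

t_c = [1/(k_r−k_d)] ln[(k_r/k_d)(1 − D₀(k_r−k_d)/(k_d L₀))]
= [1/(1.53−0.324)] ln[(1.53/0.324)(1 − 1.85×1.206/(0.324×22.3))]
= (1/1.206) ln[4.722 × 0.6912] = 0.8292 × ln(3.264) = 0.8292 × 1.183 = 0.9809 d.
L(t_c) = L₀ e^(−k_d t_c) = 22.3 × 0.7277 = 16.23 mg/L, and at the critical point k_r D_c = k_d L, so D_c = (0.324/1.53) × 16.23 = 3.437 mg/L.

t_c ≈ 0.981 d; D_c ≈ 3.44 mg/L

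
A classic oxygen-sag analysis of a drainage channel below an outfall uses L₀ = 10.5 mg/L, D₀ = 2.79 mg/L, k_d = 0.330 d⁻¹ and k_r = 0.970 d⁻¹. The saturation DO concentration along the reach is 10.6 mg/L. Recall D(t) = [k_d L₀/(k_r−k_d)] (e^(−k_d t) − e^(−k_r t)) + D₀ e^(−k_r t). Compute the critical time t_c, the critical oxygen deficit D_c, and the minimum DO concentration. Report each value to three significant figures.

t_c ≈ 0.553 d; D_c ≈ 2.98 mg/L; min DO ≈ 7.62 mg/L

At the critical point dD/dt = 0, so k_d L₀ e^(−k_d t) = k_r D. Substituting D(t) from the Streeter–Phelps equation and solving for t gives
t_c = ln[(k_r/k_d)(1 − D₀(k_r−k_d)/(k_d L₀))] / (k_r−k_d).
Here k_r−k_d = 0.6400 d⁻¹ and 1 − D₀(k_r−k_d)/(k_d L₀) = 1 − 2.79×0.6400/(0.330×10.5) = 0.4847, so
t_c = ln(2.939 × 0.4847) / 0.6400 = 0.3539 / 0.6400 = 0.5530 d.
D_c = (k_d/k_r) L₀ e^(−k_d t_c) = (0.330/0.970) × 10.5 × e^(−0.330×0.5530) = 0.3402 × 10.5 × 0.8332 = 2.976 mg/L.
Minimum DO = C_s − D_c = 10.6 − 2.976 = 7.624 mg/L.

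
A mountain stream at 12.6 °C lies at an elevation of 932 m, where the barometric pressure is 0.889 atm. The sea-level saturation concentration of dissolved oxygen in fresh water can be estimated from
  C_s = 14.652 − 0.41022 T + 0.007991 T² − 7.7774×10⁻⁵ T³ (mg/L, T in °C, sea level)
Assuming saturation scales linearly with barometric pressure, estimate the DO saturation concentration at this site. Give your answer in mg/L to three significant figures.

C_s ≈ 9.42 mg/L

At sea level: C_s = 14.652 − 0.41022×12.6 + 0.007991×12.6² − 7.7774×10⁻⁵×12.6³ = 10.60 mg/L.
Pressure correction: C_s' = 10.60 × 0.889 = 9.420 mg/L.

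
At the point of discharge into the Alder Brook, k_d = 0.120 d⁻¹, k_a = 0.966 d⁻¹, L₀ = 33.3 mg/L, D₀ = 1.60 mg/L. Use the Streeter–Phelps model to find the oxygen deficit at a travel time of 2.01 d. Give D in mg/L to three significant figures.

D ≈ 3.26 mg/L

k_d L₀/(k_a−k_d) = 0.120×33.3/(0.966−0.120) = 3.996/0.8460 = 4.723 mg/L.
e^(−k_d t) = e^(−0.120×2.010) = 0.7857; e^(−k_a t) = e^(−0.966×2.010) = 0.1435.
D = 4.723 × (0.7857 − 0.1435) + 1.60 × 0.1435 = 3.033 + 0.2295 = 3.263 mg/L.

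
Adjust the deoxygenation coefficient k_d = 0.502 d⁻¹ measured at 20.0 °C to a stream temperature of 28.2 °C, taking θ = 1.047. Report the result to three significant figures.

k_d ≈ 0.732 d⁻¹

k_d(T₂) = k_d(T₁) · θ^(T₂−T₁) = 0.502 × 1.047^(28.2−20.0)
= 0.502 × 1.047^8.20 = 0.502 × 1.457 = 0.7316 d⁻¹.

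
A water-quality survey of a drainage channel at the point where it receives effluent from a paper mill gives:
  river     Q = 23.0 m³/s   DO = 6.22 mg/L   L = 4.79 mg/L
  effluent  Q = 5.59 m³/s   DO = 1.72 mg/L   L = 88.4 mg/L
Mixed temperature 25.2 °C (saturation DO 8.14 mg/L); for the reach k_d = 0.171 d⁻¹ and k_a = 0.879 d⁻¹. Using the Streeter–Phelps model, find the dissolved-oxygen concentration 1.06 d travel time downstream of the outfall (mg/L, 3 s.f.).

DO ≈ 4.79 mg/L

Mixed DO = (23.0×6.22 + 5.59×1.72)/(23.0+5.59) = 152.7/28.59 = 5.340 mg/L.
Mixed L₀ = (23.0×4.79 + 5.59×88.4)/(28.59) = 604.3/28.59 = 21.14 mg/L.
Initial deficit D₀ = C_s − DO₀ = 8.14 − 5.340 = 2.800 mg/L.
D(1.06) = [0.171×21.14/(0.879−0.171)](e^(−0.171×1.06) − e^(−0.879×1.06)) + 2.800 e^(−0.879×1.06)
= 5.105 × (0.8342 − 0.3939) + 2.800 × 0.3939 = 3.351 mg/L.
DO = 8.14 − 3.351 = 4.789 mg/L.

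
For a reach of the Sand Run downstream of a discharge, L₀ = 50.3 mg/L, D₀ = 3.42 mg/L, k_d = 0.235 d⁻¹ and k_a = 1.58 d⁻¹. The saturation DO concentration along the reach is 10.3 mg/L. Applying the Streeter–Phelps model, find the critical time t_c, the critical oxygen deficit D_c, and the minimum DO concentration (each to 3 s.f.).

t_c ≈ 1.05 d; D_c ≈ 5.84 mg/L; min DO ≈ 4.46 mg/L

t_c = [1/(k_a−k_d)] ln[(k_a/k_d)(1 − D₀(k_a−k_d)/(k_d L₀))]
= [1/(1.58−0.235)] ln[(1.58/0.235)(1 − 3.42×1.345/(0.235×50.3))]
= (1/1.345) ln[6.723 × 0.6109] = 0.7435 × ln(4.107) = 0.7435 × 1.413 = 1.050 d.
L(t_c) = L₀ e^(−k_d t_c) = 50.3 × 0.7813 = 39.30 mg/L, and at the critical point k_a D_c = k_d L, so D_c = (0.235/1.58) × 39.30 = 5.845 mg/L.
Minimum DO = C_s − D_c = 10.3 − 5.845 = 4.455 mg/L.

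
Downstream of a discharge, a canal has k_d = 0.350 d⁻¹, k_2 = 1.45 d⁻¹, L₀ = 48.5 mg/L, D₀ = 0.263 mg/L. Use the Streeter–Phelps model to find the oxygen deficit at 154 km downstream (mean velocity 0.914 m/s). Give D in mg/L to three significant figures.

D ≈ 6.90 mg/L

Travel time t = x/v = 154 km / (0.914 m/s) = 154000 m / 0.914 m/s = 168500 s = 1.950 d.
k_d L₀/(k_2−k_d) = 0.350×48.5/(1.45−0.350) = 16.97/1.100 = 15.43 mg/L.
e^(−k_d t) = e^(−0.350×1.950) = 0.5053; e^(−k_2 t) = e^(−1.45×1.950) = 0.05915.
D = 15.43 × (0.5053 − 0.05915) + 0.263 × 0.05915 = 6.885 + 0.01556 = 6.901 mg/L.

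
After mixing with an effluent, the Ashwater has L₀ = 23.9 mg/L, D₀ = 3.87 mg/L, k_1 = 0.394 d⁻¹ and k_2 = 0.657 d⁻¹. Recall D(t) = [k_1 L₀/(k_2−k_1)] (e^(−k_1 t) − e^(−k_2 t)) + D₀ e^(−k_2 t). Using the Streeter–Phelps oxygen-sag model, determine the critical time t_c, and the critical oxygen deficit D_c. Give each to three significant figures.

t_c = [1/(k_2−k_1)] ln[(k_2/k_1)(1 − D₀(k_2−k_1)/(k_1 L₀))]
= [1/(0.657−0.394)] ln[(0.657/0.394)(1 − 3.87×0.2630/(0.394×23.9))]
= (1/0.2630) ln[1.668 × 0.8919] = 3.802 × ln(1.487) = 3.802 × 0.3969 = 1.509 d.
L(t_c) = L₀ e^(−k_1 t_c) = 23.9 × 0.5517 = 13.19 mg/L, and at the critical point k_2 D_c = k_1 L, so D_c = (0.394/0.657) × 13.19 = 7.908 mg/L.

t_c ≈ 1.51 d; D_c ≈ 7.91 mg/L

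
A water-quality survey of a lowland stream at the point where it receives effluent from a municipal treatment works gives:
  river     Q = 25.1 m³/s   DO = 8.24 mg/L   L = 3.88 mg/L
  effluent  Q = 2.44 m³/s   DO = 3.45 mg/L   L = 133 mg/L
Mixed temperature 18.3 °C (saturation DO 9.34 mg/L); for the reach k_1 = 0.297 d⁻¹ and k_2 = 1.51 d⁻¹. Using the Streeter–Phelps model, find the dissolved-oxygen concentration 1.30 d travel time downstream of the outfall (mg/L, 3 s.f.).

DO ≈ 7.10 mg/L

Mixed DO = (25.1×8.24 + 2.44×3.45)/(25.1+2.44) = 215.2/27.54 = 7.816 mg/L.
Mixed L₀ = (25.1×3.88 + 2.44×133)/(27.54) = 421.9/27.54 = 15.32 mg/L.
Initial deficit D₀ = C_s − DO₀ = 9.34 − 7.816 = 1.524 mg/L.
D(1.30) = [0.297×15.32/(1.51−0.297)](e^(−0.297×1.30) − e^(−1.51×1.30)) + 1.524 e^(−1.51×1.30)
= 3.751 × (0.6797 − 0.1404) + 1.524 × 0.1404 = 2.237 mg/L.
DO = 9.34 − 2.237 = 7.103 mg/L.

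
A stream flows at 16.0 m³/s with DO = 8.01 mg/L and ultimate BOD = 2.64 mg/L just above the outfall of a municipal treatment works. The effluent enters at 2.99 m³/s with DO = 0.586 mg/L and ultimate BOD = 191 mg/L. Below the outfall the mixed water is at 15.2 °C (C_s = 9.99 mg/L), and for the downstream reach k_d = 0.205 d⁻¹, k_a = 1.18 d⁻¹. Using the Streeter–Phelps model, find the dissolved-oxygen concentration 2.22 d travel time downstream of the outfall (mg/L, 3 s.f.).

DO ≈ 5.95 mg/L

Mixed DO = (16.0×8.01 + 2.99×0.586)/(16.0+2.99) = 129.9/18.99 = 6.841 mg/L.
Mixed L₀ = (16.0×2.64 + 2.99×191)/(18.99) = 613.3/18.99 = 32.30 mg/L.
Initial deficit D₀ = C_s − DO₀ = 9.99 − 6.841 = 3.149 mg/L.
D(2.22) = [0.205×32.30/(1.18−0.205)](e^(−0.205×2.22) − e^(−1.18×2.22)) + 3.149 e^(−1.18×2.22)
= 6.791 × (0.6344 − 0.07283) + 3.149 × 0.07283 = 4.043 mg/L.
DO = 9.99 − 4.043 = 5.947 mg/L.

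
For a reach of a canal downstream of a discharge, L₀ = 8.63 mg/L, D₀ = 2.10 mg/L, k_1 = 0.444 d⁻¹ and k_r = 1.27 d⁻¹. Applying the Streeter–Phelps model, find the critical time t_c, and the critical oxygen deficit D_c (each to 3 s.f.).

t_c = [1/(k_r−k_1)] ln[(k_r/k_1)(1 − D₀(k_r−k_1)/(k_1 L₀))]
= [1/(1.27−0.444)] ln[(1.27/0.444)(1 − 2.10×0.8260/(0.444×8.63))]
= (1/0.8260) ln[2.860 × 0.5473] = 1.211 × ln(1.565) = 1.211 × 0.4482 = 0.5426 d.
L(t_c) = L₀ e^(−k_1 t_c) = 8.63 × 0.7859 = 6.782 mg/L, and at the critical point k_r D_c = k_1 L, so D_c = (0.444/1.27) × 6.782 = 2.371 mg/L.

t_c ≈ 0.543 d; D_c ≈ 2.37 mg/L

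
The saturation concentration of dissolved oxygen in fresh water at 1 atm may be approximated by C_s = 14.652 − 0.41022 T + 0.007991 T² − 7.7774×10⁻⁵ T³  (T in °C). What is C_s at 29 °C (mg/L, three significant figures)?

C_s ≈ 7.58 mg/L

C_s = 14.652 − 0.41022×29 + 0.007991×29² − 7.7774×10⁻⁵×29³ = 7.579 mg/L.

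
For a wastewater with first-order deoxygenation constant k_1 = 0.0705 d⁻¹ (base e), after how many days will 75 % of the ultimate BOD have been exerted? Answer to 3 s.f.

y/L₀ = 1 − e^(−k_1 t) = 0.75 ⇒ e^(−k_1 t) = 0.250
t = −ln(0.250) / 0.0705 = 1.386 / 0.0705 = 19.66 d.

t ≈ 19.7 d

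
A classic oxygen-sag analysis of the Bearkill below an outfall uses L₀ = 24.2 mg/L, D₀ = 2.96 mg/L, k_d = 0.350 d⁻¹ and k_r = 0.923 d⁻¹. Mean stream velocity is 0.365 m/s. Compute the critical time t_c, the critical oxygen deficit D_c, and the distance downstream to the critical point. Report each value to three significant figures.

t_c ≈ 1.30 d; D_c ≈ 5.82 mg/L; x_c ≈ 41.1 km

t_c = [1/(k_r−k_d)] ln[(k_r/k_d)(1 − D₀(k_r−k_d)/(k_d L₀))]
= [1/(0.923−0.350)] ln[(0.923/0.350)(1 − 2.96×0.5730/(0.350×24.2))]
= (1/0.5730) ln[2.637 × 0.7998] = 1.745 × ln(2.109) = 1.745 × 0.7462 = 1.302 d.
L(t_c) = L₀ e^(−k_d t_c) = 24.2 × 0.6339 = 15.34 mg/L, and at the critical point k_r D_c = k_d L, so D_c = (0.350/0.923) × 15.34 = 5.817 mg/L.
x_c = v t_c = 0.365 m/s × 1.302 d × 86400 s/d = 41070 m ≈ 41.1 km.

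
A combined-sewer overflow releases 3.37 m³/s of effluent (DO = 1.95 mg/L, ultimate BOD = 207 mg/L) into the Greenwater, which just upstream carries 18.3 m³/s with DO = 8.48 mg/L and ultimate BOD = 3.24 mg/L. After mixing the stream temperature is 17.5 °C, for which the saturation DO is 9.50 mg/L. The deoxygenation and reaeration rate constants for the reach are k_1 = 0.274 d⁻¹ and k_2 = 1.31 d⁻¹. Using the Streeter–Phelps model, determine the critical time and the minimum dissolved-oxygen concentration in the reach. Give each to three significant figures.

Mixed DO = (18.3×8.48 + 3.37×1.95)/(18.3+3.37) = 161.8/21.67 = 7.464 mg/L.
Mixed L₀ = (18.3×3.24 + 3.37×207)/(21.67) = 756.9/21.67 = 34.93 mg/L.
Initial deficit D₀ = C_s − DO₀ = 9.50 − 7.464 = 2.036 mg/L.
t_c = (1/1.036) ln[(1.31/0.274)(1 − 2.036×1.036/(0.274×34.93))] = 0.9653 × ln(3.728) = 1.270 d.
D_c = (0.274/1.31) × 34.93 × e^(−0.274×1.270) = 0.2092 × 34.93 × 0.7061 = 5.158 mg/L.
Minimum DO = 9.50 − 5.158 = 4.342 mg/L.

t_c ≈ 1.27 d; minimum DO ≈ 4.34 mg/L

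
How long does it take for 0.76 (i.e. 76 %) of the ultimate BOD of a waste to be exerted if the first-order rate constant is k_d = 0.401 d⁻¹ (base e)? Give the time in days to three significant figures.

y/L₀ = 1 − e^(−k_d t) = 0.76 ⇒ e^(−k_d t) = 0.240
t = −ln(0.240) / 0.401 = 1.427 / 0.401 = 3.559 d.

t ≈ 3.56 d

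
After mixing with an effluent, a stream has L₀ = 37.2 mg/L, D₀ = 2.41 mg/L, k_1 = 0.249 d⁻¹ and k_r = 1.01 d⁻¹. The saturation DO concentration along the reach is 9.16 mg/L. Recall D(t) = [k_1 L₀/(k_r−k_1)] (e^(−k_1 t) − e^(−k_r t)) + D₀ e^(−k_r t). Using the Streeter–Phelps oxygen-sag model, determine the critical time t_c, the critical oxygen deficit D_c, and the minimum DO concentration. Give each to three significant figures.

t_c ≈ 1.55 d; D_c ≈ 6.23 mg/L; min DO ≈ 2.93 mg/L

At the critical point dD/dt = 0, so k_1 L₀ e^(−k_1 t) = k_r D. Substituting D(t) from the Streeter–Phelps equation and solving for t gives
t_c = ln[(k_r/k_1)(1 − D₀(k_r−k_1)/(k_1 L₀))] / (k_r−k_1).
Here k_r−k_1 = 0.7610 d⁻¹ and 1 − D₀(k_r−k_1)/(k_1 L₀) = 1 − 2.41×0.7610/(0.249×37.2) = 0.8020, so
t_c = ln(4.056 × 0.8020) / 0.7610 = 1.180 / 0.7610 = 1.550 d.
D_c = (k_1/k_r) L₀ e^(−k_1 t_c) = (0.249/1.01) × 37.2 × e^(−0.249×1.550) = 0.2465 × 37.2 × 0.6798 = 6.234 mg/L.
Minimum DO = C_s − D_c = 9.16 − 6.234 = 2.926 mg/L.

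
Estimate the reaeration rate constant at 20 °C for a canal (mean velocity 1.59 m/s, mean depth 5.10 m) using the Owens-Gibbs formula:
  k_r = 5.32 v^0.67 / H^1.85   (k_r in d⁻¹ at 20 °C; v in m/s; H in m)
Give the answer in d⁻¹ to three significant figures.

k_r ≈ 0.356 d⁻¹

k_r = 5.32 × 1.59^0.67 / 5.10^1.85 = 5.32 × 1.364 / 20.37 = 0.3563 d⁻¹.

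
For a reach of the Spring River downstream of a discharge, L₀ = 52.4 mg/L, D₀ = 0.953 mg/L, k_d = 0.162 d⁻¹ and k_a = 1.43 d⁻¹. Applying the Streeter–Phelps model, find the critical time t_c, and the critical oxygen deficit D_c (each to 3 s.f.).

t_c ≈ 1.60 d; D_c ≈ 4.58 mg/L

t_c = [1/(k_a−k_d)] ln[(k_a/k_d)(1 − D₀(k_a−k_d)/(k_d L₀))]
= [1/(1.43−0.162)] ln[(1.43/0.162)(1 − 0.953×1.268/(0.162×52.4))]
= (1/1.268) ln[8.827 × 0.8576] = 0.7886 × ln(7.571) = 0.7886 × 2.024 = 1.596 d.
L(t_c) = L₀ e^(−k_d t_c) = 52.4 × 0.7721 = 40.46 mg/L, and at the critical point k_a D_c = k_d L, so D_c = (0.162/1.43) × 40.46 = 4.583 mg/L.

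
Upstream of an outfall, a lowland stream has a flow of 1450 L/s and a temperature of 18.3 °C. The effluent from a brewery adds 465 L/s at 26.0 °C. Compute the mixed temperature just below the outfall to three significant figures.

Flow-weighted mixing: C = (Q_r C_r + Q_w C_w)/(Q_r + Q_w)
= (1450×18.3 + 465×26.0)/(1450 + 465) = 38620/1915 = 20.17 °C.

20.2 °C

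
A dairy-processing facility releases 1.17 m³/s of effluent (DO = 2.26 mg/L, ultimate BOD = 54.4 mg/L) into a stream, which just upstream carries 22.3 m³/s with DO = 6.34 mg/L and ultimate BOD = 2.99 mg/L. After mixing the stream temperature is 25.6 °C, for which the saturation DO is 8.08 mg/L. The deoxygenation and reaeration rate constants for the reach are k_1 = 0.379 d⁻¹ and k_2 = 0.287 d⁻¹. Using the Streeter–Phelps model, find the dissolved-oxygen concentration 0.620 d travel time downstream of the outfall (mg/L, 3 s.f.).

Mixed DO = (22.3×6.34 + 1.17×2.26)/(22.3+1.17) = 144.0/23.47 = 6.137 mg/L.
Mixed L₀ = (22.3×2.99 + 1.17×54.4)/(23.47) = 130.3/23.47 = 5.553 mg/L.
Initial deficit D₀ = C_s − DO₀ = 8.08 − 6.137 = 1.943 mg/L.
D(0.620) = [0.379×5.553/(0.287−0.379)](e^(−0.379×0.620) − e^(−0.287×0.620)) + 1.943 e^(−0.287×0.620)
= -22.88 × (0.7906 − 0.8370) + 1.943 × 0.8370 = 2.688 mg/L.
DO = 8.08 − 2.688 = 5.392 mg/L.

DO ≈ 5.39 mg/L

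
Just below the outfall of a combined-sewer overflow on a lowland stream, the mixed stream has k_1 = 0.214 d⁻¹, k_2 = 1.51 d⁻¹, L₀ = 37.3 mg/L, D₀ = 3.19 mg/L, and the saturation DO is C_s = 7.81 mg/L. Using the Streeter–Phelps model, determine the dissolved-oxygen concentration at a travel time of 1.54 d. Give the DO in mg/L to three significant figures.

DO ≈ 3.67 mg/L

k_1 L₀/(k_2−k_1) = 0.214×37.3/(1.51−0.214) = 7.982/1.296 = 6.159 mg/L.
e^(−k_1 t) = e^(−0.214×1.540) = 0.7192; e^(−k_2 t) = e^(−1.51×1.540) = 0.09774.
D = 6.159 × (0.7192 − 0.09774) + 3.19 × 0.09774 = 3.828 + 0.3118 = 4.140 mg/L.
DO = C_s − D = 7.81 − 4.140 = 3.670 mg/L.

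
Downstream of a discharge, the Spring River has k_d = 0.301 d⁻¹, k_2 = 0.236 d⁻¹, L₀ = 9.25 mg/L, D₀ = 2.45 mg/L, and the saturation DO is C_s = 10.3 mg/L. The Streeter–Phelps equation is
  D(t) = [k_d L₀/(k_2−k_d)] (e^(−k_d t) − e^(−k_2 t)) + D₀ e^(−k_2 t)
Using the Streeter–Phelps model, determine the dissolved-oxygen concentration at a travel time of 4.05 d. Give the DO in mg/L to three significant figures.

k_d L₀/(k_2−k_d) = 0.301×9.25/(0.236−0.301) = 2.784/-0.06500 = -42.83 mg/L.
e^(−k_d t) = e^(−0.301×4.050) = 0.2955; e^(−k_2 t) = e^(−0.236×4.050) = 0.3845.
D = -42.83 × (0.2955 − 0.3845) + 2.45 × 0.3845 = 3.812 + 0.9420 = 4.754 mg/L.
DO = C_s − D = 10.3 − 4.754 = 5.546 mg/L.

DO ≈ 5.55 mg/L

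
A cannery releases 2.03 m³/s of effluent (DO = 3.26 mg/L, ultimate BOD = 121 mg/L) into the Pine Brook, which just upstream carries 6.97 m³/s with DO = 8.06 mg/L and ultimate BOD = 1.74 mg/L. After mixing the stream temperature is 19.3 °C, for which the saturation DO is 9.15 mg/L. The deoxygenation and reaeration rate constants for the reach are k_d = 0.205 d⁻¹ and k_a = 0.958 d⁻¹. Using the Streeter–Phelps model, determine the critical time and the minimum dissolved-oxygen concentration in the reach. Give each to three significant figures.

Mixed DO = (6.97×8.06 + 2.03×3.26)/(6.97+2.03) = 62.80/9.000 = 6.977 mg/L.
Mixed L₀ = (6.97×1.74 + 2.03×121)/(9.000) = 257.8/9.000 = 28.64 mg/L.
Initial deficit D₀ = C_s − DO₀ = 9.15 − 6.977 = 2.173 mg/L.
t_c = (1/0.7530) ln[(0.958/0.205)(1 − 2.173×0.7530/(0.205×28.64))] = 1.328 × ln(3.371) = 1.614 d.
D_c = (0.205/0.958) × 28.64 × e^(−0.205×1.614) = 0.2140 × 28.64 × 0.7183 = 4.402 mg/L.
Minimum DO = 9.15 − 4.402 = 4.748 mg/L.

t_c ≈ 1.61 d; minimum DO ≈ 4.75 mg/L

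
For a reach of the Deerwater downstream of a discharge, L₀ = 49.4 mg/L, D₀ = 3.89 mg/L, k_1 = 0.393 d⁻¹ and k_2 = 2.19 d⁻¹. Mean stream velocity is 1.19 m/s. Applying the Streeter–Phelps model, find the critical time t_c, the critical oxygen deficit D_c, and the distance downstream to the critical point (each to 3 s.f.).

t_c ≈ 0.708 d; D_c ≈ 6.71 mg/L; x_c ≈ 72.7 km

t_c = [1/(k_2−k_1)] ln[(k_2/k_1)(1 − D₀(k_2−k_1)/(k_1 L₀))]
= [1/(2.19−0.393)] ln[(2.19/0.393)(1 − 3.89×1.797/(0.393×49.4))]
= (1/1.797) ln[5.573 × 0.6399] = 0.5565 × ln(3.566) = 0.5565 × 1.271 = 0.7075 d.
L(t_c) = L₀ e^(−k_1 t_c) = 49.4 × 0.7572 = 37.41 mg/L, and at the critical point k_2 D_c = k_1 L, so D_c = (0.393/2.19) × 37.41 = 6.713 mg/L.
x_c = v t_c = 1.19 m/s × 0.7075 d × 86400 s/d = 72750 m ≈ 72.7 km.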